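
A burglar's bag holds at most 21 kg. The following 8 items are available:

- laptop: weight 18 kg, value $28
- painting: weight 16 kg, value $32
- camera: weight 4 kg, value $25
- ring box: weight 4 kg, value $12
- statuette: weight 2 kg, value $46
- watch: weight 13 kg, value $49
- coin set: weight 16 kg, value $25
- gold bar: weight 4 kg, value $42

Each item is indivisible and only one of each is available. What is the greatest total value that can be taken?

$137

Check high-value combinations within 21 kg:
- statuette+watch+gold bar: weight 2+13+4=19, value 46+49+42=137
- camera+ring box+statuette+gold bar: weight 4+4+2+4=14, value 25+12+46+42=125
- camera+statuette+watch: weight 4+2+13=19, value 25+46+49=120
- camera+watch+gold bar: weight 4+13+4=21, value 25+49+42=116
- camera+statuette+gold bar: weight 4+2+4=10, value 25+46+42=113
Best: $137.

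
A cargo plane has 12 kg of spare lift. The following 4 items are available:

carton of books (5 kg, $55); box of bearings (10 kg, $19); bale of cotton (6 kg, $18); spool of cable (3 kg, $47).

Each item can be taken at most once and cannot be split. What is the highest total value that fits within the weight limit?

$102

Check high-value combinations within 12 kg:
- carton of books+spool of cable: weight 5+3=8, value 55+47=102
- carton of books+bale of cotton: weight 5+6=11, value 55+18=73
- bale of cotton+spool of cable: weight 6+3=9, value 18+47=65
- carton of books: weight 5, value 55
Best: $102.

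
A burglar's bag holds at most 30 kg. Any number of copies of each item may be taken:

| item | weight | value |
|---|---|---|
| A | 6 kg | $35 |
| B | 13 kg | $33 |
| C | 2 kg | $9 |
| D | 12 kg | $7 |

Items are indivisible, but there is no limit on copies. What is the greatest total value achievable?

$175

Best value-per-unit is A at 35/6, and filling with it alone uses weight 5×6=30. No mix of the others beats 5×35 = 175.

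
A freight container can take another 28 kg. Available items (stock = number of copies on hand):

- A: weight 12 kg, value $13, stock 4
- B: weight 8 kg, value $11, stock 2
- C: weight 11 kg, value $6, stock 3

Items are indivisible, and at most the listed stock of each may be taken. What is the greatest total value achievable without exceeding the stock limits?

Best selections within weight 28 and stock limits:
- 1×A + 2×B: weight 28, value 35
- 2×B + 1×C: weight 27, value 28
- 2×A: weight 24, value 26
- 1×A + 1×B: weight 20, value 24
Best: $35.

$35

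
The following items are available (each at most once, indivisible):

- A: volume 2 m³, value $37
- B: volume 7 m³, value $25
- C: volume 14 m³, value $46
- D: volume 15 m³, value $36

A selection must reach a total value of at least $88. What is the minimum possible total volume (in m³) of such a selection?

Subsets with value ≥ 88, sorted by total volume:
- A+B+C: volume 23, value 108
- A+B+D: volume 24, value 98
- A+C+D: volume 31, value 119
- B+C+D: volume 36, value 107
Minimum volume: 23 m³.

23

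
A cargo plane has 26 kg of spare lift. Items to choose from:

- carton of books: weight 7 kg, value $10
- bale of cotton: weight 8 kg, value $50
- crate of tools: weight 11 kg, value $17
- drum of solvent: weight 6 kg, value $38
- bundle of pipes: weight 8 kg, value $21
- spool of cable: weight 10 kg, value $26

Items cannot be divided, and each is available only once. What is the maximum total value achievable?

Check high-value combinations within 26 kg:
- bale of cotton+drum of solvent+spool of cable: weight 8+6+10=24, value 50+38+26=114
- bale of cotton+drum of solvent+bundle of pipes: weight 8+6+8=22, value 50+38+21=109
- bale of cotton+crate of tools+drum of solvent: weight 8+11+6=25, value 50+17+38=105
- carton of books+bale of cotton+drum of solvent: weight 7+8+6=21, value 10+50+38=98
Best: $114.

$114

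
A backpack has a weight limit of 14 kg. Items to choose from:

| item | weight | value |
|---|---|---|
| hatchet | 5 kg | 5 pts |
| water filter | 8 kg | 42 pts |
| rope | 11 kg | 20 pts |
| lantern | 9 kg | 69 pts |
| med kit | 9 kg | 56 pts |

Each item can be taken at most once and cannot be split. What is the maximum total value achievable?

This is a 0/1 knapsack; check combinations near the capacity.
- hatchet+lantern: weight 5+9=14, value 5+69=74
- lantern: weight 9, value 69
- hatchet+med kit: weight 5+9=14, value 5+56=61
- med kit: weight 9, value 56
Best: 74 pts.

74 pts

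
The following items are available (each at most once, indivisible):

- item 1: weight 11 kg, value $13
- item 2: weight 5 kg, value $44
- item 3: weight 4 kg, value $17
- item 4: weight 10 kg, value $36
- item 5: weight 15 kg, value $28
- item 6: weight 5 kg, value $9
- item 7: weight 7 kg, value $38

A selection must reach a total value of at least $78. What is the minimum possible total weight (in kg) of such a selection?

12

Subsets with value ≥ 78, sorted by total weight:
- item 2+item 7: weight 12, value 82
- item 2+item 4: weight 15, value 80
- item 2+item 3+item 7: weight 16, value 99
Minimum weight: 12 kg.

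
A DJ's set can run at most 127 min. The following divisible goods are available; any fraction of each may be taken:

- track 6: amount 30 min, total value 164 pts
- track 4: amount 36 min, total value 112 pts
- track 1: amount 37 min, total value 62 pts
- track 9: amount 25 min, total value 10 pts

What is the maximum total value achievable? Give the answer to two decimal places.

Take in order of value per unit:
- track 6 (164/30 per unit): all 30 → value 164, running total 164.00
- track 4 (112/36 per unit): all 36 → value 112, running total 276.00
- track 1 (62/37 per unit): all 37 → value 62, running total 338.00
- track 9 (10/25 per unit): 24 of 25 → value 24×10/25 = 9.6000, running total 347.60
Total 347.60.

347.60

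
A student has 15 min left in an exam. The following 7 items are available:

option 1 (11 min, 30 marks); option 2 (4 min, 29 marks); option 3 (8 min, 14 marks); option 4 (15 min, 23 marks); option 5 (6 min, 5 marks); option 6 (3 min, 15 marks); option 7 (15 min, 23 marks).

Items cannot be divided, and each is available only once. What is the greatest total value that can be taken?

Check high-value combinations within 15 min:
- option 1+option 2: time 11+4=15, value 30+29=59
- option 2+option 3+option 6: time 4+8+3=15, value 29+14+15=58
- option 2+option 5+option 6: time 4+6+3=13, value 29+5+15=49
- option 1+option 6: time 11+3=14, value 30+15=45
Best: 59 marks.

59 marks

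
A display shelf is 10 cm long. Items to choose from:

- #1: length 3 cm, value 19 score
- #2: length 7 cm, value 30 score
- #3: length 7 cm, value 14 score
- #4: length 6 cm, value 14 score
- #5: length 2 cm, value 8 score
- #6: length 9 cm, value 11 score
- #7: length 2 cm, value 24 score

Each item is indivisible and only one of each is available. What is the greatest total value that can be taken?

Check high-value combinations within 10 cm:
- #2+#7: length 7+2=9, value 30+24=54
- #1+#5+#7: length 3+2+2=7, value 19+8+24=51
- #1+#2: length 3+7=10, value 19+30=49
Best: 54 score.

54 score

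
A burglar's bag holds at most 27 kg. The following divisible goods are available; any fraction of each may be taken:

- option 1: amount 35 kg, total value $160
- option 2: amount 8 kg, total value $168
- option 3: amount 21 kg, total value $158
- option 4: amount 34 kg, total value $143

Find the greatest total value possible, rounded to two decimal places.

310.95

Take in order of value per unit:
- option 2 (168/8 per unit): all 8 → value 168, running total 168.00
- option 3 (158/21 per unit): 19 of 21 → value 19×158/21 = 142.9524, running total 310.95
Total 310.95.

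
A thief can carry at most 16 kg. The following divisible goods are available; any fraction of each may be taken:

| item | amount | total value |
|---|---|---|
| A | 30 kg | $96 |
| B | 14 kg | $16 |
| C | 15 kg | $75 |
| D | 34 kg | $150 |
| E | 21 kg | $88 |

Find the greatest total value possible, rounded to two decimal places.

Take in order of value per unit:
- C (75/15 per unit): all 15 → value 75, running total 75.00
- D (150/34 per unit): 1 of 34 → value 1×150/34 = 4.4118, running total 79.41
Total 79.41.

79.41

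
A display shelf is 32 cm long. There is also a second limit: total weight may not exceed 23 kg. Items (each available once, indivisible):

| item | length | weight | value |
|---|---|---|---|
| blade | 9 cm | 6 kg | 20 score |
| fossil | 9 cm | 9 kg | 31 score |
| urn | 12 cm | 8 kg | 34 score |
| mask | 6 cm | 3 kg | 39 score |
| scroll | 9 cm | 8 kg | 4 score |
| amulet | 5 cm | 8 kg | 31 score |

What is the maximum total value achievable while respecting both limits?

104 score

Feasible sets respecting both limits:
- fossil+urn+mask: length 27, weight 20, value 104
- urn+mask+amulet: length 23, weight 19, value 104
- fossil+mask+amulet: length 20, weight 20, value 101
Best: 104 score.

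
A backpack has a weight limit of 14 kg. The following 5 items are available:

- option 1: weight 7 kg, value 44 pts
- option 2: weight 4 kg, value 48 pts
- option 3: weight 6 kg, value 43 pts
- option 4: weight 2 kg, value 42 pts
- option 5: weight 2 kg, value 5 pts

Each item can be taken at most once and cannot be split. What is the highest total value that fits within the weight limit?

138 pts

Check high-value combinations within 14 kg:
- option 2+option 3+option 4+option 5: weight 4+6+2+2=14, value 48+43+42+5=138
- option 1+option 2+option 4: weight 7+4+2=13, value 44+48+42=134
- option 2+option 3+option 4: weight 4+6+2=12, value 48+43+42=133
- option 1+option 2+option 5: weight 7+4+2=13, value 44+48+5=97
Best: 138 pts.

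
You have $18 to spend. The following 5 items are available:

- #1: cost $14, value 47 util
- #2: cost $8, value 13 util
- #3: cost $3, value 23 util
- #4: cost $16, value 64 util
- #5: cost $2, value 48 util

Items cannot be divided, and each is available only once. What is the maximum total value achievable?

112 util

This is a 0/1 knapsack; check combinations near the capacity.
- #4+#5: cost 16+2=18, value 64+48=112
- #1+#5: cost 14+2=16, value 47+48=95
- #2+#3+#5: cost 8+3+2=13, value 13+23+48=84
- #3+#5: cost 3+2=5, value 23+48=71
Best: 112 util.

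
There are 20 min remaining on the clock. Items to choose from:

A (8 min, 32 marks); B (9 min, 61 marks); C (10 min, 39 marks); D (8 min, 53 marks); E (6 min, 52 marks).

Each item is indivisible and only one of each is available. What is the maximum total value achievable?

This is a 0/1 knapsack; check combinations near the capacity.
- B+D: time 9+8=17, value 61+53=114
- B+E: time 9+6=15, value 61+52=113
- D+E: time 8+6=14, value 53+52=105
- B+C: time 9+10=19, value 61+39=100
Best: 114 marks.

114 marks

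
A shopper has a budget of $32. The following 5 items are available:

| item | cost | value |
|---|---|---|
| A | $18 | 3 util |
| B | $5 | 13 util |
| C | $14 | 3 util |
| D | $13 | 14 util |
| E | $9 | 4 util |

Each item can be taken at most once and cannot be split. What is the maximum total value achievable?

31 util

Check high-value combinations within $32:
- B+D+E: cost 5+13+9=27, value 13+14+4=31
- B+C+D: cost 5+14+13=32, value 13+3+14=30
- B+D: cost 5+13=18, value 13+14=27
- B+C+E: cost 5+14+9=28, value 13+3+4=20
- A+B+E: cost 18+5+9=32, value 3+13+4=20
Best: 31 util.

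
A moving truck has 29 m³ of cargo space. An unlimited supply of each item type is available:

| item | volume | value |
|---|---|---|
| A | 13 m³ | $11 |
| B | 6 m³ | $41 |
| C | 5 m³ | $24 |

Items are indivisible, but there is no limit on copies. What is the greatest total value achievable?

Best value-per-unit is B at 41/6; filling with it alone gives 4×41 = 164.
Optimal mix: 4×B + 1×C → volume 29, value 188.

$188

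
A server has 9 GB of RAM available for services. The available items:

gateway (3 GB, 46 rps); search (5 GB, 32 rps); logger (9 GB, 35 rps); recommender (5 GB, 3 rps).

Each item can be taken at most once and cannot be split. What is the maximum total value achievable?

78 rps

This is a 0/1 knapsack; check combinations near the capacity.
- gateway+search: memory 3+5=8, value 46+32=78
- gateway+recommender: memory 3+5=8, value 46+3=49
- gateway: memory 3, value 46
- logger: memory 9, value 35
Best: 78 rps.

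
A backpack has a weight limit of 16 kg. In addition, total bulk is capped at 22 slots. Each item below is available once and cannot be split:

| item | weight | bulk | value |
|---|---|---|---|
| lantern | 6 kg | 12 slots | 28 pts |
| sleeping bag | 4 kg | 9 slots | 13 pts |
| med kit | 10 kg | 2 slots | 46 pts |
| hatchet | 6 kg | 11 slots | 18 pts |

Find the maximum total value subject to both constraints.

Feasible sets respecting both limits:
- lantern+med kit: weight 16, bulk 14, value 74
- med kit+hatchet: weight 16, bulk 13, value 64
- sleeping bag+med kit: weight 14, bulk 11, value 59
- med kit: weight 10, bulk 2, value 46
Best: 74 pts.

74 pts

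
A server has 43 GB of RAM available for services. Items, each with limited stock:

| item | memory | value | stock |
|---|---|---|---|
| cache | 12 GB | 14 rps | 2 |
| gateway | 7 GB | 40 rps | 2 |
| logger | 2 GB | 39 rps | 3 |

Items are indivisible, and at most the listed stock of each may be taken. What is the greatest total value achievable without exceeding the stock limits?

211 rps

Top feasible selections:
- 1×cache + 2×gateway + 3×logger: memory 32, value 211
- 2×gateway + 3×logger: memory 20, value 197
- 2×cache + 2×gateway + 2×logger: memory 42, value 186
Best: 211 rps.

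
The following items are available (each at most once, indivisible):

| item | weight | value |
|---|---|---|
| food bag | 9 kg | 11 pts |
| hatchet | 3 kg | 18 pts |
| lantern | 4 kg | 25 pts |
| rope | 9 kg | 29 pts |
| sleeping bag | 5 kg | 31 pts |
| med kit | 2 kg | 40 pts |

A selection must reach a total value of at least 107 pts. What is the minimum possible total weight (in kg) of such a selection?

Subsets with value ≥ 107, sorted by total weight:
- hatchet+lantern+sleeping bag+med kit: weight 14, value 114
- hatchet+lantern+rope+med kit: weight 18, value 112
- hatchet+rope+sleeping bag+med kit: weight 19, value 118
Minimum weight: 14 kg.

14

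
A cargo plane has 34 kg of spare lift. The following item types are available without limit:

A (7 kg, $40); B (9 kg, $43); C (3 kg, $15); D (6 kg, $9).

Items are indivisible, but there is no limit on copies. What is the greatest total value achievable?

$190

Best value-per-unit is A at 40/7; filling with it alone gives 4×40 = 160.
Optimal mix: 4×A + 2×C → weight 34, value 190.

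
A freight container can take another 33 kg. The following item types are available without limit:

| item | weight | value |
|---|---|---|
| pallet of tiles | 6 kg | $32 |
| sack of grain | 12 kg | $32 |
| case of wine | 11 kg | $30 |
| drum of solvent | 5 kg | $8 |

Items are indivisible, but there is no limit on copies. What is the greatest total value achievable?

$160

Best value-per-unit is pallet of tiles at 32/6, and filling with it alone uses weight 5×6=30. No mix of the others beats 5×32 = 160.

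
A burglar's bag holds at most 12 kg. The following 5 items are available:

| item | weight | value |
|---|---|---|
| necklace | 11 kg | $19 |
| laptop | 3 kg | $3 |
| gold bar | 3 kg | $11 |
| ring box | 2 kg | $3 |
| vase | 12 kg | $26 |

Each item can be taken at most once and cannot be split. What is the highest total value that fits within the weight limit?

Check high-value combinations within 12 kg:
- vase: weight 12, value 26
- necklace: weight 11, value 19
- laptop+gold bar+ring box: weight 3+3+2=8, value 3+11+3=17
Best: $26.

$26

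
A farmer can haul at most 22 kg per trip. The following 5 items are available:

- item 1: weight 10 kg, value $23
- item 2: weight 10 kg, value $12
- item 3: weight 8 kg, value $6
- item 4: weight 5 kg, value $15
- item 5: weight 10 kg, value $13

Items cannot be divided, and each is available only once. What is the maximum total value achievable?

$38

Check high-value combinations within 22 kg:
- item 1+item 4: weight 10+5=15, value 23+15=38
- item 1+item 5: weight 10+10=20, value 23+13=36
- item 1+item 2: weight 10+10=20, value 23+12=35
Best: $38.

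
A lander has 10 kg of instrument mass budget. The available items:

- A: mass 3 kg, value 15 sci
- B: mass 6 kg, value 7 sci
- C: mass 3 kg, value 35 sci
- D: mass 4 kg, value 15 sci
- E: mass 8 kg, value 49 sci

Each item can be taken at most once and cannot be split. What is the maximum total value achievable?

65 sci

Check high-value combinations within 10 kg:
- A+C+D: mass 3+3+4=10, value 15+35+15=65
- A+C: mass 3+3=6, value 15+35=50
- C+D: mass 3+4=7, value 35+15=50
- E: mass 8, value 49
Best: 65 sci.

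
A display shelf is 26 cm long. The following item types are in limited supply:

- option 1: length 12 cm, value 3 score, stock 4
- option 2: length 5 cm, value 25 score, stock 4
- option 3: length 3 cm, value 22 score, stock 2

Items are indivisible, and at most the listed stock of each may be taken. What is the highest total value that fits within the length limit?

Best selections within length 26 and stock limits:
- 4×option 2 + 2×option 3: length 26, value 144
- 4×option 2 + 1×option 3: length 23, value 122
- 3×option 2 + 2×option 3: length 21, value 119
- 4×option 2: length 20, value 100
Best: 144 score.

144 score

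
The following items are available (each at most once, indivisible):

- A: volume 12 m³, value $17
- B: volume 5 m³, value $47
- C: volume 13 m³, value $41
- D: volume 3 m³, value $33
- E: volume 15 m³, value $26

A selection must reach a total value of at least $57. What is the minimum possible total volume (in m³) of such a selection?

8

Subsets with value ≥ 57, sorted by total volume:
- B+D: volume 8, value 80
- C+D: volume 16, value 74
- A+B: volume 17, value 64
- B+C: volume 18, value 88
Minimum volume: 8 m³.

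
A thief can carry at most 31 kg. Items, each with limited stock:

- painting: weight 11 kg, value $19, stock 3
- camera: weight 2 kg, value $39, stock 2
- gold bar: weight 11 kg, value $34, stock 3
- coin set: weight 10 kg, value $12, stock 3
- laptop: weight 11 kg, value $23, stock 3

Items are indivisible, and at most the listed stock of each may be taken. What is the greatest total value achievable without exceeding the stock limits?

Top feasible selections:
- 2×camera + 2×gold bar: weight 26, value 146
- 2×camera + 1×gold bar + 1×laptop: weight 26, value 135
Best: $146.

$146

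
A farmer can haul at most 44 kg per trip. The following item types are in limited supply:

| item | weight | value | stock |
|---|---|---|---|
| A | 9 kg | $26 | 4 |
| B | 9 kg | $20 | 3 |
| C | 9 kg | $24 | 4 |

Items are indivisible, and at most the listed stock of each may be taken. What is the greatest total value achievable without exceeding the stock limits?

$104

Top feasible selections:
- 4×A: weight 36, value 104
- 3×A + 1×C: weight 36, value 102
- 2×A + 2×C: weight 36, value 100
Best: $104.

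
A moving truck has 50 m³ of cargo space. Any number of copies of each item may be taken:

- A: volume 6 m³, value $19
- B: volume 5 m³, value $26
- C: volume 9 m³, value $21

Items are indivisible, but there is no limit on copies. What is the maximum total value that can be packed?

$260

Best value-per-unit is B at 26/5, and filling with it alone uses volume 10×5=50. No mix of the others beats 10×26 = 260.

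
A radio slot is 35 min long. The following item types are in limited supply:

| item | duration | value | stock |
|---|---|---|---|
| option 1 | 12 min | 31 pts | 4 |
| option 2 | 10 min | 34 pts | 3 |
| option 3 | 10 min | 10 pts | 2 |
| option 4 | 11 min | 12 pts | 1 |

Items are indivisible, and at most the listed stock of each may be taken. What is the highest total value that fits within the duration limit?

Top feasible selections:
- 3×option 2: duration 30, value 102
- 1×option 1 + 2×option 2: duration 32, value 99
- 2×option 1 + 1×option 2: duration 34, value 96
- 2×option 2 + 1×option 4: duration 31, value 80
Best: 102 pts.

102 pts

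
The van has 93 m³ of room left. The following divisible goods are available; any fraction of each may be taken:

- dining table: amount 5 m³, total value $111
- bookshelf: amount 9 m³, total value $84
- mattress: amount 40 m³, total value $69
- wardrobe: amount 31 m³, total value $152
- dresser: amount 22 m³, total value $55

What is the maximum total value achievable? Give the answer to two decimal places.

446.85

Take in order of value per unit:
- dining table (111/5 per unit): all 5 → value 111, running total 111.00
- bookshelf (84/9 per unit): all 9 → value 84, running total 195.00
- wardrobe (152/31 per unit): all 31 → value 152, running total 347.00
- dresser (55/22 per unit): all 22 → value 55, running total 402.00
- mattress (69/40 per unit): 26 of 40 → value 26×69/40 = 44.8500, running total 446.85
Total 446.85.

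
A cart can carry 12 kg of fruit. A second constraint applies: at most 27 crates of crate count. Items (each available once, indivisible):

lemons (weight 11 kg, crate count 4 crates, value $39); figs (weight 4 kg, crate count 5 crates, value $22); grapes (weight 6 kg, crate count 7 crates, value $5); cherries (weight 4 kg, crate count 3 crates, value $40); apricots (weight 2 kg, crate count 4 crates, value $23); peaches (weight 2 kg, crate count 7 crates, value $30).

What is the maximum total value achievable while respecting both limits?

Feasible sets respecting both limits:
- figs+cherries+apricots+peaches: weight 12, crate count 19, value 115
- cherries+apricots+peaches: weight 8, crate count 14, value 93
- figs+cherries+peaches: weight 10, crate count 15, value 92
- figs+cherries+apricots: weight 10, crate count 12, value 85
Best: $115.

$115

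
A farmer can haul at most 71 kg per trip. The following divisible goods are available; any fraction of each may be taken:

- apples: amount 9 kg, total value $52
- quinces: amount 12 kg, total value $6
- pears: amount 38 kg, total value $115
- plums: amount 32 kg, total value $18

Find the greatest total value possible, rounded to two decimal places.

Take in order of value per unit:
- apples (52/9 per unit): all 9 → value 52, running total 52.00
- pears (115/38 per unit): all 38 → value 115, running total 167.00
- plums (18/32 per unit): 24 of 32 → value 24×18/32 = 13.5000, running total 180.50
Total 180.50.

180.50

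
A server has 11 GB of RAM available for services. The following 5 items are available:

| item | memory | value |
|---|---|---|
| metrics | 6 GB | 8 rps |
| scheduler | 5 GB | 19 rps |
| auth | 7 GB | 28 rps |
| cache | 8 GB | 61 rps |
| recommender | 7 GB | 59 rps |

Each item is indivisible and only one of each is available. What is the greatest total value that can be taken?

Check high-value combinations within 11 GB:
- cache: memory 8, value 61
- recommender: memory 7, value 59
- auth: memory 7, value 28
- metrics+scheduler: memory 6+5=11, value 8+19=27
- scheduler: memory 5, value 19
Best: 61 rps.

61 rps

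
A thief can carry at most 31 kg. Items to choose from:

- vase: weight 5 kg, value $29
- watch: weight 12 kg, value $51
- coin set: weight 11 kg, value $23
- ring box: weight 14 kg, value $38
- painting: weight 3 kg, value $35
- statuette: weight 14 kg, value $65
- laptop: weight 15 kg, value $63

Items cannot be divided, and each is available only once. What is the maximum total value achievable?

Check high-value combinations within 31 kg:
- watch+painting+statuette: weight 12+3+14=29, value 51+35+65=151
- watch+painting+laptop: weight 12+3+15=30, value 51+35+63=149
- vase+watch+statuette: weight 5+12+14=31, value 29+51+65=145
Best: $151.

$151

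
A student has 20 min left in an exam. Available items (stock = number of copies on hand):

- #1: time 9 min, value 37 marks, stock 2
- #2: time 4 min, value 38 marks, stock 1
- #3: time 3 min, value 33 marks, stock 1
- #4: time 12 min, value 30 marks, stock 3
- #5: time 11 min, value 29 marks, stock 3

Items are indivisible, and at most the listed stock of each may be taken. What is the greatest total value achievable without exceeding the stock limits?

108 marks

Best selections within time 20 and stock limits:
- 1×#1 + 1×#2 + 1×#3: time 16, value 108
- 1×#2 + 1×#3 + 1×#4: time 19, value 101
- 1×#2 + 1×#3 + 1×#5: time 18, value 100
Best: 108 marks.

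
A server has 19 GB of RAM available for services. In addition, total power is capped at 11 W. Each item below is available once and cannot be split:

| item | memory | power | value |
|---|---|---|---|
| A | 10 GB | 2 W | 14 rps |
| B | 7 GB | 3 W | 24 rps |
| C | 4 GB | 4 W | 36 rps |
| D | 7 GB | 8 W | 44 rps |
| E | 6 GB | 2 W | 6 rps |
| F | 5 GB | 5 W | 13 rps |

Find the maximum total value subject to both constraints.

Feasible sets respecting both limits:
- B+D: memory 14, power 11, value 68
- B+C+E: memory 17, power 9, value 66
- A+C+F: memory 19, power 11, value 63
Best: 68 rps.

68 rps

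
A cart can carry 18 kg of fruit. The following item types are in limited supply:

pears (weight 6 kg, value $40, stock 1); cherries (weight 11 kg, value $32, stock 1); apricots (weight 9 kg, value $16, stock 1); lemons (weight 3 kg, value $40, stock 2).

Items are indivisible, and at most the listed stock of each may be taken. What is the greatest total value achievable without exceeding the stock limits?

Best selections within weight 18 and stock limits:
- 1×pears + 2×lemons: weight 12, value 120
- 1×cherries + 2×lemons: weight 17, value 112
- 1×apricots + 2×lemons: weight 15, value 96
- 1×pears + 1×apricots + 1×lemons: weight 18, value 96
Best: $120.

$120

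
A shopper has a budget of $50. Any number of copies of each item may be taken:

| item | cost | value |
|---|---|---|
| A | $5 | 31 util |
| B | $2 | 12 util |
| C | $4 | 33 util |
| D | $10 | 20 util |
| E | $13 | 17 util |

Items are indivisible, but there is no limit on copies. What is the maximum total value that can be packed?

408 util

Best value-per-unit is C at 33/4; filling with it alone gives 12×33 = 396.
Optimal mix: 1×B + 12×C → cost 50, value 408.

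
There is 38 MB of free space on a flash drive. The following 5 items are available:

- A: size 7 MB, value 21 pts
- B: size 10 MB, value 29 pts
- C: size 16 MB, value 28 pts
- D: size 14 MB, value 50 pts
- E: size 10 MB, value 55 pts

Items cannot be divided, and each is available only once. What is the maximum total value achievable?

134 pts

Check high-value combinations within 38 MB:
- B+D+E: size 10+14+10=34, value 29+50+55=134
- A+D+E: size 7+14+10=31, value 21+50+55=126
- B+C+E: size 10+16+10=36, value 29+28+55=112
Best: 134 pts.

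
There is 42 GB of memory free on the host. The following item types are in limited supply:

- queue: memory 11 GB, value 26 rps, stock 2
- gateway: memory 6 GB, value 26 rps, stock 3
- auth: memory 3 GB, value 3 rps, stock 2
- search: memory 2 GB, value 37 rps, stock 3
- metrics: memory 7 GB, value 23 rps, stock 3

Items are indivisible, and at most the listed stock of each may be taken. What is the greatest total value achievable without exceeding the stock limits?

Top feasible selections:
- 3×gateway + 1×auth + 3×search + 2×metrics: memory 41, value 238
- 1×queue + 3×gateway + 3×search + 1×metrics: memory 42, value 238
- 3×gateway + 3×search + 2×metrics: memory 38, value 235
- 2×gateway + 1×auth + 3×search + 3×metrics: memory 42, value 235
Best: 238 rps.

238 rps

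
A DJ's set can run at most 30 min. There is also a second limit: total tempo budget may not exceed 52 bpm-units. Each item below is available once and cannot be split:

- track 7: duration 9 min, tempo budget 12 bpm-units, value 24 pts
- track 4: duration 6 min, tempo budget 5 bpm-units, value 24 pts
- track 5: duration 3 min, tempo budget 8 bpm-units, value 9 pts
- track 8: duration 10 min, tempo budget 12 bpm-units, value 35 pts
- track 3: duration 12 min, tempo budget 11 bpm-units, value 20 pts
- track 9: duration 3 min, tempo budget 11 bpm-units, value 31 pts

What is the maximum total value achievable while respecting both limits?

114 pts

Feasible sets respecting both limits:
- track 7+track 4+track 8+track 9: duration 28, tempo budget 40, value 114
- track 7+track 5+track 8+track 9: duration 25, tempo budget 43, value 99
- track 4+track 5+track 8+track 9: duration 22, tempo budget 36, value 99
- track 7+track 4+track 3+track 9: duration 30, tempo budget 39, value 99
Best: 114 pts.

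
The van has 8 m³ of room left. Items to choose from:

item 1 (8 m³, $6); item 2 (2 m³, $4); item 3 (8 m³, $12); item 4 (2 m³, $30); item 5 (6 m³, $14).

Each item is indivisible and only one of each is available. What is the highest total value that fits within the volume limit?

$44

Check high-value combinations within 8 m³:
- item 4+item 5: volume 2+6=8, value 30+14=44
- item 2+item 4: volume 2+2=4, value 4+30=34
- item 4: volume 2, value 30
- item 2+item 5: volume 2+6=8, value 4+14=18
- item 5: volume 6, value 14
Best: $44.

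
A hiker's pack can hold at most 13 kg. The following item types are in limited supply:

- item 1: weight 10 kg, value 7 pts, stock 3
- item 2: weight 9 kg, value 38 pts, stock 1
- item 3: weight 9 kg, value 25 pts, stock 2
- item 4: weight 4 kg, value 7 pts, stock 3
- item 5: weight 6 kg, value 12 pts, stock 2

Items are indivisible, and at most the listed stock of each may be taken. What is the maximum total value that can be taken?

Top feasible selections:
- 1×item 2 + 1×item 4: weight 13, value 45
- 1×item 2: weight 9, value 38
Best: 45 pts.

45 pts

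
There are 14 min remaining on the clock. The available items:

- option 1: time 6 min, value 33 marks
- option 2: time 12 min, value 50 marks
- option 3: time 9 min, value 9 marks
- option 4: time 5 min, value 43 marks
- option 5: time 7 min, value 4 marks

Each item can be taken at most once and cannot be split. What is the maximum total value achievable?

Check high-value combinations within 14 min:
- option 1+option 4: time 6+5=11, value 33+43=76
- option 3+option 4: time 9+5=14, value 9+43=52
- option 2: time 12, value 50
- option 4+option 5: time 5+7=12, value 43+4=47
- option 4: time 5, value 43
Best: 76 marks.

76 marks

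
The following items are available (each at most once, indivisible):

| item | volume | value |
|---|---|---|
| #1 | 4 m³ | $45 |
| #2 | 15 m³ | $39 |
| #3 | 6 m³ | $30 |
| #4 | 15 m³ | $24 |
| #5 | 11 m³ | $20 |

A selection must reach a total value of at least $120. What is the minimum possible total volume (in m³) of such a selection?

Subsets with value ≥ 120, sorted by total volume:
- #1+#2+#3+#5: volume 36, value 134
- #1+#2+#3+#4: volume 40, value 138
- #1+#2+#4+#5: volume 45, value 128
- #1+#2+#3+#4+#5: volume 51, value 158
Minimum volume: 36 m³.

36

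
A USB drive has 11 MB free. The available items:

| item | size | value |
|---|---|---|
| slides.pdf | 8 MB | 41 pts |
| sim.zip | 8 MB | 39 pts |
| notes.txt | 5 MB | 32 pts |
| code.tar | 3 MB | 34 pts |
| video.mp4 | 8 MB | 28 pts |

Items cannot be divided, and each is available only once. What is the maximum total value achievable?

Check high-value combinations within 11 MB:
- slides.pdf+code.tar: size 8+3=11, value 41+34=75
- sim.zip+code.tar: size 8+3=11, value 39+34=73
- notes.txt+code.tar: size 5+3=8, value 32+34=66
- code.tar+video.mp4: size 3+8=11, value 34+28=62
Best: 75 pts.

75 pts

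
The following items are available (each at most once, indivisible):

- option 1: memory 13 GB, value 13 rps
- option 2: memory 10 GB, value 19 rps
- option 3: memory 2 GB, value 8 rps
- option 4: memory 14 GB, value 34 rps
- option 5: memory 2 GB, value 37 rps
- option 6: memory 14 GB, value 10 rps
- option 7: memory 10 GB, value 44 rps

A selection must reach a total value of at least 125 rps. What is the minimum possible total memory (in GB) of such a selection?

Subsets with value ≥ 125, sorted by total memory:
- option 2+option 4+option 5+option 7: memory 36, value 134
- option 2+option 3+option 4+option 5+option 7: memory 38, value 142
Minimum memory: 36 GB.

36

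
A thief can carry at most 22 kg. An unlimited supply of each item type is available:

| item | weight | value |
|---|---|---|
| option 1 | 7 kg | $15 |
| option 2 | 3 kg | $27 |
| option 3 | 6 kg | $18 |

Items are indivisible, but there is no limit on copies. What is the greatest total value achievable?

Best value-per-unit is option 2 at 27/3, and filling with it alone uses weight 7×3=21. No mix of the others beats 7×27 = 189.

$189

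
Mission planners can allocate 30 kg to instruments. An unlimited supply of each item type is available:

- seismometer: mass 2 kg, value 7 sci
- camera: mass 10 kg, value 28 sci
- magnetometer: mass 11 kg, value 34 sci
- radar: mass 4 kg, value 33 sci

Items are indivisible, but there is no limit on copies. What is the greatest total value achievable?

238 sci

Best value-per-unit is radar at 33/4; filling with it alone gives 7×33 = 231.
Optimal mix: 1×seismometer + 7×radar → mass 30, value 238.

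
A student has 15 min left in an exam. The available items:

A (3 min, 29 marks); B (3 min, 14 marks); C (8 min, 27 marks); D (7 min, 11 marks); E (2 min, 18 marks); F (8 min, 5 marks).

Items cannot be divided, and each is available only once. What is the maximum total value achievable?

74 marks

This is a 0/1 knapsack; check combinations near the capacity.
- A+C+E: time 3+8+2=13, value 29+27+18=74
- A+B+D+E: time 3+3+7+2=15, value 29+14+11+18=72
- A+B+C: time 3+3+8=14, value 29+14+27=70
Best: 74 marks.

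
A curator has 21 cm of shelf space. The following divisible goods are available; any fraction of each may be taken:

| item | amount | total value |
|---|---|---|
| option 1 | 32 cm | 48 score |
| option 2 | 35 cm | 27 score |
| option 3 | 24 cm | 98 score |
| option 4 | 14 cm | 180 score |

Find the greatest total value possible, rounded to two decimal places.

Take in order of value per unit:
- option 4 (180/14 per unit): all 14 → value 180, running total 180.00
- option 3 (98/24 per unit): 7 of 24 → value 7×98/24 = 28.5833, running total 208.58
Total 208.58.

208.58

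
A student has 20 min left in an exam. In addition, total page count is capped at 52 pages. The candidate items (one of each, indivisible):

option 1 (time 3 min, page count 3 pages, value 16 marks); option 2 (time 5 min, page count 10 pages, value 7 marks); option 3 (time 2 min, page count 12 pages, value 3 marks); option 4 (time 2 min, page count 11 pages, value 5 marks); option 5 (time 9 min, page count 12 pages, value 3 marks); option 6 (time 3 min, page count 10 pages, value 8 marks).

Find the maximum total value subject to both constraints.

Feasible sets respecting both limits:
- option 1+option 2+option 3+option 4+option 6: time 15, page count 46, value 39
- option 1+option 2+option 4+option 6: time 13, page count 34, value 36
- option 1+option 3+option 4+option 5+option 6: time 19, page count 48, value 35
- option 1+option 2+option 3+option 6: time 13, page count 35, value 34
Best: 39 marks.

39 marks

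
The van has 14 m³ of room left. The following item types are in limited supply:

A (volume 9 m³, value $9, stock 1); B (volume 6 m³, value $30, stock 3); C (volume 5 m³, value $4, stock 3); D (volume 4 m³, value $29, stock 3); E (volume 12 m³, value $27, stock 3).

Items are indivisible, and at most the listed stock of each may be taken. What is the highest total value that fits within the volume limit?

$88

Top feasible selections:
- 1×B + 2×D: volume 14, value 88
- 3×D: volume 12, value 87
- 1×C + 2×D: volume 13, value 62
- 2×B: volume 12, value 60
Best: $88.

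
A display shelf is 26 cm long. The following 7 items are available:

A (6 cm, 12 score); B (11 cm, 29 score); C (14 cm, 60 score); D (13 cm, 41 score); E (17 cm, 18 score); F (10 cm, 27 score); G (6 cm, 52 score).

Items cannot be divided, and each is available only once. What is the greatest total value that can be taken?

124 score

Check high-value combinations within 26 cm:
- A+C+G: length 6+14+6=26, value 12+60+52=124
- C+G: length 14+6=20, value 60+52=112
- A+D+G: length 6+13+6=25, value 12+41+52=105
Best: 124 score.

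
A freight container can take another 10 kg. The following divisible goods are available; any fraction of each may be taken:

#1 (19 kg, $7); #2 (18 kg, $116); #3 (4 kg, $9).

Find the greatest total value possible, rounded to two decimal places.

Take in order of value per unit:
- #2 (116/18 per unit): 10 of 18 → value 10×116/18 = 64.4444, running total 64.44
Total 64.44.

64.44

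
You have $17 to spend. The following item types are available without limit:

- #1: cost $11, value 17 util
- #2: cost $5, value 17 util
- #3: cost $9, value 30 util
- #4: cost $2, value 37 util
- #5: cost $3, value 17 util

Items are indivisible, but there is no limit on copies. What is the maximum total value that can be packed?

Best value-per-unit is #4 at 37/2, and filling with it alone uses cost 8×2=16. No mix of the others beats 8×37 = 296.

296 util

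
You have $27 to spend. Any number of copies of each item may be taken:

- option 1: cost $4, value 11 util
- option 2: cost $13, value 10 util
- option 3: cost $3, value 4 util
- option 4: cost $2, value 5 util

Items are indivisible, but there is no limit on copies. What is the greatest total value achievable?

Best value-per-unit is option 1 at 11/4; filling with it alone gives 6×11 = 66.
Optimal mix: 6×option 1 + 1×option 4 → cost 26, value 71.

71 util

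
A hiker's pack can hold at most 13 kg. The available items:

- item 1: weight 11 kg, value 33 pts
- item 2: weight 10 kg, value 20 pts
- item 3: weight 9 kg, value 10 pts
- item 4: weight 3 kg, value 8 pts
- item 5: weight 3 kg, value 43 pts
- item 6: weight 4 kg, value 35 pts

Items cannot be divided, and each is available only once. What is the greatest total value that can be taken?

86 pts

Check high-value combinations within 13 kg:
- item 4+item 5+item 6: weight 3+3+4=10, value 8+43+35=86
- item 5+item 6: weight 3+4=7, value 43+35=78
- item 2+item 5: weight 10+3=13, value 20+43=63
- item 3+item 5: weight 9+3=12, value 10+43=53
- item 4+item 5: weight 3+3=6, value 8+43=51
Best: 86 pts.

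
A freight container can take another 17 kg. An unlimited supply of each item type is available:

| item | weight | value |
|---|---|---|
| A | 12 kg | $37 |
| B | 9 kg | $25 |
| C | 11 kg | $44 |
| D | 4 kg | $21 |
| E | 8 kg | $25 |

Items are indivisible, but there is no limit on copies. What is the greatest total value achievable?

$84

Best value-per-unit is D at 21/4, and filling with it alone uses weight 4×4=16. No mix of the others beats 4×21 = 84.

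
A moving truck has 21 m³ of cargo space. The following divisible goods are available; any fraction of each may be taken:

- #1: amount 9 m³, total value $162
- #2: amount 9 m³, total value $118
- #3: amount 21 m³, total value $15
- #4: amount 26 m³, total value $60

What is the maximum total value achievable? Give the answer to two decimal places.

Take in order of value per unit:
- #1 (162/9 per unit): all 9 → value 162, running total 162.00
- #2 (118/9 per unit): all 9 → value 118, running total 280.00
- #4 (60/26 per unit): 3 of 26 → value 3×60/26 = 6.9231, running total 286.92
Total 286.92.

286.92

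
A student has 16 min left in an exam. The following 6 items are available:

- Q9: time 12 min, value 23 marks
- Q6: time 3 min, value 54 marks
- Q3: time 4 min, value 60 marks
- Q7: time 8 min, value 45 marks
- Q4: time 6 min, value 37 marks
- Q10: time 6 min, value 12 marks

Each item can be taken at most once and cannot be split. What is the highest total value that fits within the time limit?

159 marks

This is a 0/1 knapsack; check combinations near the capacity.
- Q6+Q3+Q7: time 3+4+8=15, value 54+60+45=159
- Q6+Q3+Q4: time 3+4+6=13, value 54+60+37=151
- Q6+Q3+Q10: time 3+4+6=13, value 54+60+12=126
Best: 159 marks.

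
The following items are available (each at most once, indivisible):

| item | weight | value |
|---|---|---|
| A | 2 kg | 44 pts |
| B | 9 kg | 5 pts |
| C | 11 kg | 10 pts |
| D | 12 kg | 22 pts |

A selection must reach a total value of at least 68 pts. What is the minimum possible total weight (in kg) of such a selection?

23

Subsets with value ≥ 68, sorted by total weight:
- A+B+D: weight 23, value 71
- A+C+D: weight 25, value 76
- A+B+C+D: weight 34, value 81
Minimum weight: 23 kg.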